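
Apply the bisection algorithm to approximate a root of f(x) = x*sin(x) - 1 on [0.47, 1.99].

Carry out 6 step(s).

f(x) = x*sin(x) - 1
Initial interval: [0.47, 1.99]

Iteration 1:
  c_1 = (0.470000 + 1.990000)/2 = 1.230000
  f(c_1) = f(1.230000) = 0.159261
  f(a) × f(c) < 0, new interval: [0.470000, 1.230000]
Iteration 2:
  c_2 = (0.470000 + 1.230000)/2 = 0.850000
  f(c_2) = f(0.850000) = -0.361412
  f(a) × f(c) ≥ 0, new interval: [0.850000, 1.230000]
Iteration 3:
  c_3 = (0.850000 + 1.230000)/2 = 1.040000
  f(c_3) = f(1.040000) = -0.103100
  f(a) × f(c) ≥ 0, new interval: [1.040000, 1.230000]
Iteration 4:
  c_4 = (1.040000 + 1.230000)/2 = 1.135000
  f(c_4) = f(1.135000) = 0.028916
  f(a) × f(c) < 0, new interval: [1.040000, 1.135000]
Iteration 5:
  c_5 = (1.040000 + 1.135000)/2 = 1.087500
  f(c_5) = f(1.087500) = -0.037054
  f(a) × f(c) ≥ 0, new interval: [1.087500, 1.135000]
Iteration 6:
  c_6 = (1.087500 + 1.135000)/2 = 1.111250
  f(c_6) = f(1.111250) = -0.004038
  f(a) × f(c) ≥ 0, new interval: [1.111250, 1.135000]

After 6 iteration(s), the approximation is c_6 = 1.111250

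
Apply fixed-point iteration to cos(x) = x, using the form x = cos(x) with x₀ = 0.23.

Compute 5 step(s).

Equation: cos(x) = x
Fixed-point form: x = cos(x)
x₀ = 0.23

x_1 = g(0.230000) = 0.973666
x_2 = g(0.973666) = 0.562271
x_3 = g(0.562271) = 0.846046
x_4 = g(0.846046) = 0.662948
x_5 = g(0.662948) = 0.788181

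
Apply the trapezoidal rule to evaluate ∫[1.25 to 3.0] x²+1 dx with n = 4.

f(x) = x²+1
a = 1.25, b = 3.0, n = 4
h = (b - a)/n = 0.437500

Trapezoidal rule: (h/2)[f(x₀) + 2f(x₁) + 2f(x₂) + ... + f(xₙ)]

x_0 = 1.2500, f(x_0) = 2.562500, coefficient = 1
x_1 = 1.6875, f(x_1) = 3.847656, coefficient = 2
x_2 = 2.1250, f(x_2) = 5.515625, coefficient = 2
x_3 = 2.5625, f(x_3) = 7.566406, coefficient = 2
x_4 = 3.0000, f(x_4) = 10.000000, coefficient = 1

I ≈ (0.437500/2) × 46.421875 = 10.154785
Exact value: 10.098958
Error: 0.055827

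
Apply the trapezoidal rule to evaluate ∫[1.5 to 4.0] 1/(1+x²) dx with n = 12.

f(x) = 1/(1+x²)
a = 1.5, b = 4.0, n = 12
h = (b - a)/n = 0.208333

Trapezoidal rule: (h/2)[f(x₀) + 2f(x₁) + 2f(x₂) + ... + f(xₙ)]

x_0 = 1.5000, f(x_0) = 0.307692, coefficient = 1
x_1 = 1.7083, f(x_1) = 0.255206, coefficient = 2
x_2 = 1.9167, f(x_2) = 0.213967, coefficient = 2
x_3 = 2.1250, f(x_3) = 0.181303, coefficient = 2
x_4 = 2.3333, f(x_4) = 0.155172, coefficient = 2
x_5 = 2.5417, f(x_5) = 0.134047, coefficient = 2
x_6 = 2.7500, f(x_6) = 0.116788, coefficient = 2
x_7 = 2.9583, f(x_7) = 0.102546, coefficient = 2
x_8 = 3.1667, f(x_8) = 0.090680, coefficient = 2
x_9 = 3.3750, f(x_9) = 0.080706, coefficient = 2
x_10 = 3.5833, f(x_10) = 0.072253, coefficient = 2
x_11 = 3.7917, f(x_11) = 0.065033, coefficient = 2
x_12 = 4.0000, f(x_12) = 0.058824, coefficient = 1

I ≈ (0.208333/2) × 3.301921 = 0.343950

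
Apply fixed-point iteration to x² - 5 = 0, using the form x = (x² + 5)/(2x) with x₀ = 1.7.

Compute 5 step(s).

Equation: x² - 5 = 0
Fixed-point form: x = (x² + 5)/(2x)
x₀ = 1.7

x_1 = g(1.700000) = 2.320588
x_2 = g(2.320588) = 2.237607
x_3 = g(2.237607) = 2.236069
x_4 = g(2.236069) = 2.236068
x_5 = g(2.236068) = 2.236068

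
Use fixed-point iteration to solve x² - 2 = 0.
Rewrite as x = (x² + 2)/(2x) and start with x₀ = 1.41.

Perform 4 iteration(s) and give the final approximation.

Equation: x² - 2 = 0
Fixed-point form: x = (x² + 2)/(2x)
x₀ = 1.41

x_1 = g(1.410000) = 1.414220
x_2 = g(1.414220) = 1.414214
x_3 = g(1.414214) = 1.414214
x_4 = g(1.414214) = 1.414214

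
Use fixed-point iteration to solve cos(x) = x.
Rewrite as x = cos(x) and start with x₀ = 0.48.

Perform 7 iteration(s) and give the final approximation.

Equation: cos(x) = x
Fixed-point form: x = cos(x)
x₀ = 0.48

x_1 = g(0.480000) = 0.886995
x_2 = g(0.886995) = 0.631744
x_3 = g(0.631744) = 0.806999
x_4 = g(0.806999) = 0.691669
x_5 = g(0.691669) = 0.770182
x_6 = g(0.770182) = 0.717784
x_7 = g(0.717784) = 0.753265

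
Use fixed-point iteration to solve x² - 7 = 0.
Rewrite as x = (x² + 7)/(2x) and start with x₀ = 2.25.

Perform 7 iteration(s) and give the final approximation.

Equation: x² - 7 = 0
Fixed-point form: x = (x² + 7)/(2x)
x₀ = 2.25

x_1 = g(2.250000) = 2.680556
x_2 = g(2.680556) = 2.645977
x_3 = g(2.645977) = 2.645751
x_4 = g(2.645751) = 2.645751
x_5 = g(2.645751) = 2.645751
x_6 = g(2.645751) = 2.645751
x_7 = g(2.645751) = 2.645751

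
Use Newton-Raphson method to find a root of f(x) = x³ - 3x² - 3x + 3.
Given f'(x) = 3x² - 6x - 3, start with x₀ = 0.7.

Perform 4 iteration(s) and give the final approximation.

f(x) = x³ - 3x² - 3x + 3
f'(x) = 3x² - 6x - 3
x₀ = 0.7

Newton-Raphson formula: x_{n+1} = x_n - f(x_n)/f'(x_n)

Iteration 1:
  f(0.700000) = -0.227000
  f'(0.700000) = -5.730000
  x_1 = 0.700000 - (-0.227000)/(-5.730000) = 0.660384
Iteration 2:
  f(0.660384) = -0.001475
  f'(0.660384) = -5.653983
  x_2 = 0.660384 - (-0.001475)/(-5.653983) = 0.660123
Iteration 3:
  f(0.660123) = 0.000000
  f'(0.660123) = -5.653451
  x_3 = 0.660123 - 0.000000/(-5.653451) = 0.660123
Iteration 4:
  f(0.660123) = 0.000000
  f'(0.660123) = -5.653451
  x_4 = 0.660123 - 0.000000/(-5.653451) = 0.660123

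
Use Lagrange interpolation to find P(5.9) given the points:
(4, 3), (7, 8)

Lagrange interpolation formula:
P(x) = Σ yᵢ × Lᵢ(x)
where Lᵢ(x) = Π_{j≠i} (x - xⱼ)/(xᵢ - xⱼ)

L_0(5.9) = (5.9 - 7)/(4 - 7) = 0.366667
L_1(5.9) = (5.9 - 4)/(7 - 4) = 0.633333

P(5.9) = 3×L_0(5.9) + 8×L_1(5.9)
P(5.9) = 6.166667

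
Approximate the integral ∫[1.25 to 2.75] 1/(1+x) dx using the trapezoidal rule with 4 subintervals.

f(x) = 1/(1+x)
a = 1.25, b = 2.75, n = 4
h = (b - a)/n = 0.375000

Trapezoidal rule: (h/2)[f(x₀) + 2f(x₁) + 2f(x₂) + ... + f(xₙ)]

x_0 = 1.2500, f(x_0) = 0.444444, coefficient = 1
x_1 = 1.6250, f(x_1) = 0.380952, coefficient = 2
x_2 = 2.0000, f(x_2) = 0.333333, coefficient = 2
x_3 = 2.3750, f(x_3) = 0.296296, coefficient = 2
x_4 = 2.7500, f(x_4) = 0.266667, coefficient = 1

I ≈ (0.375000/2) × 2.732275 = 0.512302
Exact value: 0.510826
Error: 0.001476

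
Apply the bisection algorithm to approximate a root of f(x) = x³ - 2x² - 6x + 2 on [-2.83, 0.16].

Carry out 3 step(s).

f(x) = x³ - 2x² - 6x + 2
Initial interval: [-2.83, 0.16]

Iteration 1:
  c_1 = (-2.830000 + 0.160000)/2 = -1.335000
  f(c_1) = f(-1.335000) = 4.066280
  f(a) × f(c) < 0, new interval: [-2.830000, -1.335000]
Iteration 2:
  c_2 = (-2.830000 + (-1.335000))/2 = -2.082500
  f(c_2) = f(-2.082500) = -3.210012
  f(a) × f(c) ≥ 0, new interval: [-2.082500, -1.335000]
Iteration 3:
  c_3 = (-2.082500 + (-1.335000))/2 = -1.708750
  f(c_3) = f(-1.708750) = 1.423593
  f(a) × f(c) < 0, new interval: [-2.082500, -1.708750]

After 3 iteration(s), the approximation is c_3 = -1.708750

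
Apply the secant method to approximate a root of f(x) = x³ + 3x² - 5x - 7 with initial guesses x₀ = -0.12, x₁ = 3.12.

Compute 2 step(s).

f(x) = x³ + 3x² - 5x - 7
x₀ = -0.12, x₁ = 3.12

Secant formula: x_{n+1} = x_n - f(x_n)(x_n - x_{n-1})/(f(x_n) - f(x_{n-1}))

Iteration 1:
  f(-0.120000) = -6.358528
  f(3.120000) = 36.974528
  x_2 = 3.120000 - 36.974528×(3.120000 - (-0.120000))/(36.974528 - (-6.358528))
       = 0.355425
Iteration 2:
  f(3.120000) = 36.974528
  f(0.355425) = -8.353245
  x_3 = 0.355425 - (-8.353245)×(0.355425 - 3.120000)/(-8.353245 - 36.974528)
       = 0.864896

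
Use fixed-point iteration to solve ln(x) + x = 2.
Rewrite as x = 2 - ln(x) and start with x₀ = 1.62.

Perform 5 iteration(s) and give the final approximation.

Equation: ln(x) + x = 2
Fixed-point form: x = 2 - ln(x)
x₀ = 1.62

x_1 = g(1.620000) = 1.517574
x_2 = g(1.517574) = 1.582887
x_3 = g(1.582887) = 1.540750
x_4 = g(1.540750) = 1.567731
x_5 = g(1.567731) = 1.550371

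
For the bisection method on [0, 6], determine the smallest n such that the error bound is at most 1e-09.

We need (b-a)/2^n ≤ 1e-09
(6 - 0)/2^n ≤ 1e-09
6/2^n ≤ 1e-09
2^n ≥ 6000000000
n ≥ log₂(6000000000) = 32.48
n ≥ 33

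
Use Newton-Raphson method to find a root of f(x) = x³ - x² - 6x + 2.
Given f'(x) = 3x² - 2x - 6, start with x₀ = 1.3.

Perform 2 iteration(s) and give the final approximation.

f(x) = x³ - x² - 6x + 2
f'(x) = 3x² - 2x - 6
x₀ = 1.3

Newton-Raphson formula: x_{n+1} = x_n - f(x_n)/f'(x_n)

Iteration 1:
  f(1.300000) = -5.293000
  f'(1.300000) = -3.530000
  x_1 = 1.300000 - (-5.293000)/(-3.530000) = -0.199433
Iteration 2:
  f(-0.199433) = 3.148895
  f'(-0.199433) = -5.481812
  x_2 = -0.199433 - 3.148895/(-5.481812) = 0.374992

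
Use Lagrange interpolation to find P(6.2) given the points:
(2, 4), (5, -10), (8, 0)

Lagrange interpolation formula:
P(x) = Σ yᵢ × Lᵢ(x)
where Lᵢ(x) = Π_{j≠i} (x - xⱼ)/(xᵢ - xⱼ)

L_0(6.2) = (6.2 - 5)/(2 - 5) × (6.2 - 8)/(2 - 8) = -0.120000
L_1(6.2) = (6.2 - 2)/(5 - 2) × (6.2 - 8)/(5 - 8) = 0.840000
L_2(6.2) = (6.2 - 2)/(8 - 2) × (6.2 - 5)/(8 - 5) = 0.280000

P(6.2) = 4×L_0(6.2) + (-10)×L_1(6.2) + 0×L_2(6.2)
P(6.2) = -8.880000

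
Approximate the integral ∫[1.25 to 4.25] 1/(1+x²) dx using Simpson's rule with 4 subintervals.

f(x) = 1/(1+x²)
a = 1.25, b = 4.25, n = 4
h = (b - a)/n = 0.750000

Simpson's rule: (h/3)[f(x₀) + 4f(x₁) + 2f(x₂) + ... + f(xₙ)]

x_0 = 1.2500, f(x_0) = 0.390244, coefficient = 1
x_1 = 2.0000, f(x_1) = 0.200000, coefficient = 4
x_2 = 2.7500, f(x_2) = 0.116788, coefficient = 2
x_3 = 3.5000, f(x_3) = 0.075472, coefficient = 4
x_4 = 4.2500, f(x_4) = 0.052459, coefficient = 1

I ≈ (0.750000/3) × 1.778166 = 0.444542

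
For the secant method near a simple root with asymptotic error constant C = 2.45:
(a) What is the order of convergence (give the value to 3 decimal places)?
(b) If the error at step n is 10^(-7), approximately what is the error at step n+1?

(a) Secant method has superlinear convergence with order φ = (1+√5)/2 ≈ 1.618.
    This means |e_{n+1}| ≈ C|e_n|^1.618.

(b) With |e_n| = 10^(-7) and C = 2.45:
    |e_{n+1}| ≈ 2.45 × (10^(-7))^1.618 = 2.45 × 10^(-11.33)

(a) ≈ 1.618 (golden ratio); (b) |e_{n+1}| ≈ 1.156e-11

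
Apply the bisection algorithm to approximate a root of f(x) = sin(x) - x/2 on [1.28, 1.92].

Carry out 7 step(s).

f(x) = sin(x) - x/2
Initial interval: [1.28, 1.92]

Iteration 1:
  c_1 = (1.280000 + 1.920000)/2 = 1.600000
  f(c_1) = f(1.600000) = 0.199574
  f(a) × f(c) ≥ 0, new interval: [1.600000, 1.920000]
Iteration 2:
  c_2 = (1.600000 + 1.920000)/2 = 1.760000
  f(c_2) = f(1.760000) = 0.102154
  f(a) × f(c) ≥ 0, new interval: [1.760000, 1.920000]
Iteration 3:
  c_3 = (1.760000 + 1.920000)/2 = 1.840000
  f(c_3) = f(1.840000) = 0.043983
  f(a) × f(c) ≥ 0, new interval: [1.840000, 1.920000]
Iteration 4:
  c_4 = (1.840000 + 1.920000)/2 = 1.880000
  f(c_4) = f(1.880000) = 0.012576
  f(a) × f(c) ≥ 0, new interval: [1.880000, 1.920000]
Iteration 5:
  c_5 = (1.880000 + 1.920000)/2 = 1.900000
  f(c_5) = f(1.900000) = -0.003700
  f(a) × f(c) < 0, new interval: [1.880000, 1.900000]
Iteration 6:
  c_6 = (1.880000 + 1.900000)/2 = 1.890000
  f(c_6) = f(1.890000) = 0.004486
  f(a) × f(c) ≥ 0, new interval: [1.890000, 1.900000]
Iteration 7:
  c_7 = (1.890000 + 1.900000)/2 = 1.895000
  f(c_7) = f(1.895000) = 0.000405
  f(a) × f(c) ≥ 0, new interval: [1.895000, 1.900000]

After 7 iteration(s), the approximation is c_7 = 1.895000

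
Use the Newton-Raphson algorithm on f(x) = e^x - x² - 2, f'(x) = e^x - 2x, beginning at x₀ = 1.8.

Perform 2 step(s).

f(x) = e^x - x² - 2
f'(x) = e^x - 2x
x₀ = 1.8

Newton-Raphson formula: x_{n+1} = x_n - f(x_n)/f'(x_n)

Iteration 1:
  f(1.800000) = 0.809647
  f'(1.800000) = 2.449647
  x_1 = 1.800000 - 0.809647/2.449647 = 1.469484
Iteration 2:
  f(1.469484) = 0.187608
  f'(1.469484) = 1.408024
  x_2 = 1.469484 - 0.187608/1.408024 = 1.336242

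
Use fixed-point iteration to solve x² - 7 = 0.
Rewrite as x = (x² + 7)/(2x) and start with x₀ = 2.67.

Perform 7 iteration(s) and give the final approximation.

Equation: x² - 7 = 0
Fixed-point form: x = (x² + 7)/(2x)
x₀ = 2.67

x_1 = g(2.670000) = 2.645861
x_2 = g(2.645861) = 2.645751
x_3 = g(2.645751) = 2.645751
x_4 = g(2.645751) = 2.645751
x_5 = g(2.645751) = 2.645751
x_6 = g(2.645751) = 2.645751
x_7 = g(2.645751) = 2.645751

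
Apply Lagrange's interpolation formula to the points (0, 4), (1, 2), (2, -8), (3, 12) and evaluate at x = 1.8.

Lagrange interpolation formula:
P(x) = Σ yᵢ × Lᵢ(x)
where Lᵢ(x) = Π_{j≠i} (x - xⱼ)/(xᵢ - xⱼ)

L_0(1.8) = (1.8 - 1)/(0 - 1) × (1.8 - 2)/(0 - 2) × (1.8 - 3)/(0 - 3) = -0.032000
L_1(1.8) = (1.8 - 0)/(1 - 0) × (1.8 - 2)/(1 - 2) × (1.8 - 3)/(1 - 3) = 0.216000
L_2(1.8) = (1.8 - 0)/(2 - 0) × (1.8 - 1)/(2 - 1) × (1.8 - 3)/(2 - 3) = 0.864000
L_3(1.8) = (1.8 - 0)/(3 - 0) × (1.8 - 1)/(3 - 1) × (1.8 - 2)/(3 - 2) = -0.048000

P(1.8) = 4×L_0(1.8) + 2×L_1(1.8) + (-8)×L_2(1.8) + 12×L_3(1.8)
P(1.8) = -7.184000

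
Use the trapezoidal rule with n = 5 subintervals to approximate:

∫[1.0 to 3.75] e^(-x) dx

f(x) = e^(-x)
a = 1.0, b = 3.75, n = 5
h = (b - a)/n = 0.550000

Trapezoidal rule: (h/2)[f(x₀) + 2f(x₁) + 2f(x₂) + ... + f(xₙ)]

x_0 = 1.0000, f(x_0) = 0.367879, coefficient = 1
x_1 = 1.5500, f(x_1) = 0.212248, coefficient = 2
x_2 = 2.1000, f(x_2) = 0.122456, coefficient = 2
x_3 = 2.6500, f(x_3) = 0.070651, coefficient = 2
x_4 = 3.2000, f(x_4) = 0.040762, coefficient = 2
x_5 = 3.7500, f(x_5) = 0.023518, coefficient = 1

I ≈ (0.550000/2) × 1.283633 = 0.352999
Exact value: 0.344362
Error: 0.008637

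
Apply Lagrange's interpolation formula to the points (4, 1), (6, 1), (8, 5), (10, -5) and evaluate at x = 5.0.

Lagrange interpolation formula:
P(x) = Σ yᵢ × Lᵢ(x)
where Lᵢ(x) = Π_{j≠i} (x - xⱼ)/(xᵢ - xⱼ)

L_0(5.0) = (5.0 - 6)/(4 - 6) × (5.0 - 8)/(4 - 8) × (5.0 - 10)/(4 - 10) = 0.312500
L_1(5.0) = (5.0 - 4)/(6 - 4) × (5.0 - 8)/(6 - 8) × (5.0 - 10)/(6 - 10) = 0.937500
L_2(5.0) = (5.0 - 4)/(8 - 4) × (5.0 - 6)/(8 - 6) × (5.0 - 10)/(8 - 10) = -0.312500
L_3(5.0) = (5.0 - 4)/(10 - 4) × (5.0 - 6)/(10 - 6) × (5.0 - 8)/(10 - 8) = 0.062500

P(5.0) = 1×L_0(5.0) + 1×L_1(5.0) + 5×L_2(5.0) + (-5)×L_3(5.0)
P(5.0) = -0.625000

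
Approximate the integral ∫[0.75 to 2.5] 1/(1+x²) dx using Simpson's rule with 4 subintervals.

f(x) = 1/(1+x²)
a = 0.75, b = 2.5, n = 4
h = (b - a)/n = 0.437500

Simpson's rule: (h/3)[f(x₀) + 4f(x₁) + 2f(x₂) + ... + f(xₙ)]

x_0 = 0.7500, f(x_0) = 0.640000, coefficient = 1
x_1 = 1.1875, f(x_1) = 0.414911, coefficient = 4
x_2 = 1.6250, f(x_2) = 0.274678, coefficient = 2
x_3 = 2.0625, f(x_3) = 0.190335, coefficient = 4
x_4 = 2.5000, f(x_4) = 0.137931, coefficient = 1

I ≈ (0.437500/3) × 3.748269 = 0.546623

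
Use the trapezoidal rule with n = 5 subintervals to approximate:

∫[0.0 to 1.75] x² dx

f(x) = x²
a = 0.0, b = 1.75, n = 5
h = (b - a)/n = 0.350000

Trapezoidal rule: (h/2)[f(x₀) + 2f(x₁) + 2f(x₂) + ... + f(xₙ)]

x_0 = 0.0000, f(x_0) = 0.000000, coefficient = 1
x_1 = 0.3500, f(x_1) = 0.122500, coefficient = 2
x_2 = 0.7000, f(x_2) = 0.490000, coefficient = 2
x_3 = 1.0500, f(x_3) = 1.102500, coefficient = 2
x_4 = 1.4000, f(x_4) = 1.960000, coefficient = 2
x_5 = 1.7500, f(x_5) = 3.062500, coefficient = 1

I ≈ (0.350000/2) × 10.412500 = 1.822187
Exact value: 1.786458
Error: 0.035729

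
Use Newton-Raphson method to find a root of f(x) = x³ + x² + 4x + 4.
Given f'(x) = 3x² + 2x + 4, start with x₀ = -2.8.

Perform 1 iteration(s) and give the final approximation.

f(x) = x³ + x² + 4x + 4
f'(x) = 3x² + 2x + 4
x₀ = -2.8

Newton-Raphson formula: x_{n+1} = x_n - f(x_n)/f'(x_n)

Iteration 1:
  f(-2.800000) = -21.312000
  f'(-2.800000) = 21.920000
  x_1 = -2.800000 - (-21.312000)/21.920000 = -1.827737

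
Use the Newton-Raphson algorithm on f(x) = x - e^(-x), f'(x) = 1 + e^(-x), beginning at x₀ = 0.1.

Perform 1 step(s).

f(x) = x - e^(-x)
f'(x) = 1 + e^(-x)
x₀ = 0.1

Newton-Raphson formula: x_{n+1} = x_n - f(x_n)/f'(x_n)

Iteration 1:
  f(0.100000) = -0.804837
  f'(0.100000) = 1.904837
  x_1 = 0.100000 - (-0.804837)/1.904837 = 0.522523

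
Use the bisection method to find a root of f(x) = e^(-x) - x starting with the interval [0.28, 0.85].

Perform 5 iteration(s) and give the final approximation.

f(x) = e^(-x) - x
Initial interval: [0.28, 0.85]

Iteration 1:
  c_1 = (0.280000 + 0.850000)/2 = 0.565000
  f(c_1) = f(0.565000) = 0.003360
  f(a) × f(c) ≥ 0, new interval: [0.565000, 0.850000]
Iteration 2:
  c_2 = (0.565000 + 0.850000)/2 = 0.707500
  f(c_2) = f(0.707500) = -0.214625
  f(a) × f(c) < 0, new interval: [0.565000, 0.707500]
Iteration 3:
  c_3 = (0.565000 + 0.707500)/2 = 0.636250
  f(c_3) = f(0.636250) = -0.106977
  f(a) × f(c) < 0, new interval: [0.565000, 0.636250]
Iteration 4:
  c_4 = (0.565000 + 0.636250)/2 = 0.600625
  f(c_4) = f(0.600625) = -0.052156
  f(a) × f(c) < 0, new interval: [0.565000, 0.600625]
Iteration 5:
  c_5 = (0.565000 + 0.600625)/2 = 0.582812
  f(c_5) = f(0.582812) = -0.024487
  f(a) × f(c) < 0, new interval: [0.565000, 0.582812]

After 5 iteration(s), the approximation is c_5 = 0.582812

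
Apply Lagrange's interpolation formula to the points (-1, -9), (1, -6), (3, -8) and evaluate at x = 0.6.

Lagrange interpolation formula:
P(x) = Σ yᵢ × Lᵢ(x)
where Lᵢ(x) = Π_{j≠i} (x - xⱼ)/(xᵢ - xⱼ)

L_0(0.6) = (0.6 - 1)/(-1 - 1) × (0.6 - 3)/(-1 - 3) = 0.120000
L_1(0.6) = (0.6 - (-1))/(1 - (-1)) × (0.6 - 3)/(1 - 3) = 0.960000
L_2(0.6) = (0.6 - (-1))/(3 - (-1)) × (0.6 - 1)/(3 - 1) = -0.080000

P(0.6) = (-9)×L_0(0.6) + (-6)×L_1(0.6) + (-8)×L_2(0.6)
P(0.6) = -6.200000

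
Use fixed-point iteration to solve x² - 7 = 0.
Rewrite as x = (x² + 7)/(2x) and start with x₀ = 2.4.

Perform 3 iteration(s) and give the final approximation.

Equation: x² - 7 = 0
Fixed-point form: x = (x² + 7)/(2x)
x₀ = 2.4

x_1 = g(2.400000) = 2.658333
x_2 = g(2.658333) = 2.645781
x_3 = g(2.645781) = 2.645751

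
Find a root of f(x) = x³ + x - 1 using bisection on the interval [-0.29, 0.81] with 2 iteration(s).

f(x) = x³ + x - 1
Initial interval: [-0.29, 0.81]

Iteration 1:
  c_1 = (-0.290000 + 0.810000)/2 = 0.260000
  f(c_1) = f(0.260000) = -0.722424
  f(a) × f(c) ≥ 0, new interval: [0.260000, 0.810000]
Iteration 2:
  c_2 = (0.260000 + 0.810000)/2 = 0.535000
  f(c_2) = f(0.535000) = -0.311870
  f(a) × f(c) ≥ 0, new interval: [0.535000, 0.810000]

After 2 iteration(s), the approximation is c_2 = 0.535000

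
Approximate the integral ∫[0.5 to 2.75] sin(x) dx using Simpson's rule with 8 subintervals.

f(x) = sin(x)
a = 0.5, b = 2.75, n = 8
h = (b - a)/n = 0.281250

Simpson's rule: (h/3)[f(x₀) + 4f(x₁) + 2f(x₂) + ... + f(xₙ)]

x_0 = 0.5000, f(x_0) = 0.479426, coefficient = 1
x_1 = 0.7812, f(x_1) = 0.704168, coefficient = 4
x_2 = 1.0625, f(x_2) = 0.873575, coefficient = 2
x_3 = 1.3438, f(x_3) = 0.974336, coefficient = 4
x_4 = 1.6250, f(x_4) = 0.998531, coefficient = 2
x_5 = 1.9062, f(x_5) = 0.944261, coefficient = 4
x_6 = 2.1875, f(x_6) = 0.815789, coefficient = 2
x_7 = 2.4688, f(x_7) = 0.623212, coefficient = 4
x_8 = 2.7500, f(x_8) = 0.381661, coefficient = 1

I ≈ (0.281250/3) × 19.220780 = 1.801948
Exact value: 1.801885
Error: 0.000063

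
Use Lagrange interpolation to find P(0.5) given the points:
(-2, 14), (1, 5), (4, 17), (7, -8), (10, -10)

Lagrange interpolation formula:
P(x) = Σ yᵢ × Lᵢ(x)
where Lᵢ(x) = Π_{j≠i} (x - xⱼ)/(xᵢ - xⱼ)

L_0(0.5) = (0.5 - 1)/(-2 - 1) × (0.5 - 4)/(-2 - 4) × (0.5 - 7)/(-2 - 7) × (0.5 - 10)/(-2 - 10) = 0.055588
L_1(0.5) = (0.5 - (-2))/(1 - (-2)) × (0.5 - 4)/(1 - 4) × (0.5 - 7)/(1 - 7) × (0.5 - 10)/(1 - 10) = 1.111754
L_2(0.5) = (0.5 - (-2))/(4 - (-2)) × (0.5 - 1)/(4 - 1) × (0.5 - 7)/(4 - 7) × (0.5 - 10)/(4 - 10) = -0.238233
L_3(0.5) = (0.5 - (-2))/(7 - (-2)) × (0.5 - 1)/(7 - 1) × (0.5 - 4)/(7 - 4) × (0.5 - 10)/(7 - 10) = 0.085520
L_4(0.5) = (0.5 - (-2))/(10 - (-2)) × (0.5 - 1)/(10 - 1) × (0.5 - 4)/(10 - 4) × (0.5 - 7)/(10 - 7) = -0.014628

P(0.5) = 14×L_0(0.5) + 5×L_1(0.5) + 17×L_2(0.5) + (-8)×L_3(0.5) + (-10)×L_4(0.5)
P(0.5) = 1.749164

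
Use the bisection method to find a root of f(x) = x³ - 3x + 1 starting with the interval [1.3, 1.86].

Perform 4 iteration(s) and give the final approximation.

f(x) = x³ - 3x + 1
Initial interval: [1.3, 1.86]

Iteration 1:
  c_1 = (1.300000 + 1.860000)/2 = 1.580000
  f(c_1) = f(1.580000) = 0.204312
  f(a) × f(c) < 0, new interval: [1.300000, 1.580000]
Iteration 2:
  c_2 = (1.300000 + 1.580000)/2 = 1.440000
  f(c_2) = f(1.440000) = -0.334016
  f(a) × f(c) ≥ 0, new interval: [1.440000, 1.580000]
Iteration 3:
  c_3 = (1.440000 + 1.580000)/2 = 1.510000
  f(c_3) = f(1.510000) = -0.087049
  f(a) × f(c) ≥ 0, new interval: [1.510000, 1.580000]
Iteration 4:
  c_4 = (1.510000 + 1.580000)/2 = 1.545000
  f(c_4) = f(1.545000) = 0.052954
  f(a) × f(c) < 0, new interval: [1.510000, 1.545000]

After 4 iteration(s), the approximation is c_4 = 1.545000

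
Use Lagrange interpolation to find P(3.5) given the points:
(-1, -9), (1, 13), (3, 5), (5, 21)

Lagrange interpolation formula:
P(x) = Σ yᵢ × Lᵢ(x)
where Lᵢ(x) = Π_{j≠i} (x - xⱼ)/(xᵢ - xⱼ)

L_0(3.5) = (3.5 - 1)/(-1 - 1) × (3.5 - 3)/(-1 - 3) × (3.5 - 5)/(-1 - 5) = 0.039062
L_1(3.5) = (3.5 - (-1))/(1 - (-1)) × (3.5 - 3)/(1 - 3) × (3.5 - 5)/(1 - 5) = -0.210938
L_2(3.5) = (3.5 - (-1))/(3 - (-1)) × (3.5 - 1)/(3 - 1) × (3.5 - 5)/(3 - 5) = 1.054688
L_3(3.5) = (3.5 - (-1))/(5 - (-1)) × (3.5 - 1)/(5 - 1) × (3.5 - 3)/(5 - 3) = 0.117188

P(3.5) = (-9)×L_0(3.5) + 13×L_1(3.5) + 5×L_2(3.5) + 21×L_3(3.5)
P(3.5) = 4.640625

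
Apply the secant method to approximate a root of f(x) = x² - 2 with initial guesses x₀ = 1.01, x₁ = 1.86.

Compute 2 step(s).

f(x) = x² - 2
x₀ = 1.01, x₁ = 1.86

Secant formula: x_{n+1} = x_n - f(x_n)(x_n - x_{n-1})/(f(x_n) - f(x_{n-1}))

Iteration 1:
  f(1.010000) = -0.979900
  f(1.860000) = 1.459600
  x_2 = 1.860000 - 1.459600×(1.860000 - 1.010000)/(1.459600 - (-0.979900))
       = 1.351429
Iteration 2:
  f(1.860000) = 1.459600
  f(1.351429) = -0.173641
  x_3 = 1.351429 - (-0.173641)×(1.351429 - 1.860000)/(-0.173641 - 1.459600)
       = 1.405498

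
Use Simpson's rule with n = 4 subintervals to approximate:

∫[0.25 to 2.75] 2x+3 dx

f(x) = 2x+3
a = 0.25, b = 2.75, n = 4
h = (b - a)/n = 0.625000

Simpson's rule: (h/3)[f(x₀) + 4f(x₁) + 2f(x₂) + ... + f(xₙ)]

x_0 = 0.2500, f(x_0) = 3.500000, coefficient = 1
x_1 = 0.8750, f(x_1) = 4.750000, coefficient = 4
x_2 = 1.5000, f(x_2) = 6.000000, coefficient = 2
x_3 = 2.1250, f(x_3) = 7.250000, coefficient = 4
x_4 = 2.7500, f(x_4) = 8.500000, coefficient = 1

I ≈ (0.625000/3) × 72.000000 = 15.000000
Exact value: 15.000000
Error: 0.000000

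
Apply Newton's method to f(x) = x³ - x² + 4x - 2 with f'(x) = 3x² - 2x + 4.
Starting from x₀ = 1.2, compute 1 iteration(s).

f(x) = x³ - x² + 4x - 2
f'(x) = 3x² - 2x + 4
x₀ = 1.2

Newton-Raphson formula: x_{n+1} = x_n - f(x_n)/f'(x_n)

Iteration 1:
  f(1.200000) = 3.088000
  f'(1.200000) = 5.920000
  x_1 = 1.200000 - 3.088000/5.920000 = 0.678378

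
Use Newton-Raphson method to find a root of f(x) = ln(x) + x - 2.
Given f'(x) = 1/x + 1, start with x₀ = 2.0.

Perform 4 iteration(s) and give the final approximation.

f(x) = ln(x) + x - 2
f'(x) = 1/x + 1
x₀ = 2.0

Newton-Raphson formula: x_{n+1} = x_n - f(x_n)/f'(x_n)

Iteration 1:
  f(2.000000) = 0.693147
  f'(2.000000) = 1.500000
  x_1 = 2.000000 - 0.693147/1.500000 = 1.537902
Iteration 2:
  f(1.537902) = -0.031679
  f'(1.537902) = 1.650237
  x_2 = 1.537902 - (-0.031679)/1.650237 = 1.557099
Iteration 3:
  f(1.557099) = -0.000077
  f'(1.557099) = 1.642220
  x_3 = 1.557099 - (-0.000077)/1.642220 = 1.557146
Iteration 4:
  f(1.557146) = 0.000000
  f'(1.557146) = 1.642201
  x_4 = 1.557146 - 0.000000/1.642201 = 1.557146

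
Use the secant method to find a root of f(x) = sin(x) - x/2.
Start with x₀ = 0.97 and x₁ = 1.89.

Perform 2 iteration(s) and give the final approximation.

f(x) = sin(x) - x/2
x₀ = 0.97, x₁ = 1.89

Secant formula: x_{n+1} = x_n - f(x_n)(x_n - x_{n-1})/(f(x_n) - f(x_{n-1}))

Iteration 1:
  f(0.970000) = 0.339886
  f(1.890000) = 0.004486
  x_2 = 1.890000 - 0.004486×(1.890000 - 0.970000)/(0.004486 - 0.339886)
       = 1.902304
Iteration 2:
  f(1.890000) = 0.004486
  f(1.902304) = -0.005599
  x_3 = 1.902304 - (-0.005599)×(1.902304 - 1.890000)/(-0.005599 - 0.004486)
       = 1.895473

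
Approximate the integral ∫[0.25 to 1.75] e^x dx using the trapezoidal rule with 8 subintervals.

f(x) = e^x
a = 0.25, b = 1.75, n = 8
h = (b - a)/n = 0.187500

Trapezoidal rule: (h/2)[f(x₀) + 2f(x₁) + 2f(x₂) + ... + f(xₙ)]

x_0 = 0.2500, f(x_0) = 1.284025, coefficient = 1
x_1 = 0.4375, f(x_1) = 1.548830, coefficient = 2
x_2 = 0.6250, f(x_2) = 1.868246, coefficient = 2
x_3 = 0.8125, f(x_3) = 2.253535, coefficient = 2
x_4 = 1.0000, f(x_4) = 2.718282, coefficient = 2
x_5 = 1.1875, f(x_5) = 3.278874, coefficient = 2
x_6 = 1.3750, f(x_6) = 3.955077, coefficient = 2
x_7 = 1.5625, f(x_7) = 4.770733, coefficient = 2
x_8 = 1.7500, f(x_8) = 5.754603, coefficient = 1

I ≈ (0.187500/2) × 47.825781 = 4.483667
Exact value: 4.470577
Error: 0.013090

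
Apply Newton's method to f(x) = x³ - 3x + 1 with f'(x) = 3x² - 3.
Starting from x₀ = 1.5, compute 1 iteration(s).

f(x) = x³ - 3x + 1
f'(x) = 3x² - 3
x₀ = 1.5

Newton-Raphson formula: x_{n+1} = x_n - f(x_n)/f'(x_n)

Iteration 1:
  f(1.500000) = -0.125000
  f'(1.500000) = 3.750000
  x_1 = 1.500000 - (-0.125000)/3.750000 = 1.533333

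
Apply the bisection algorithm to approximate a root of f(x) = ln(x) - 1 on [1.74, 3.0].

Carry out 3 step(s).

f(x) = ln(x) - 1
Initial interval: [1.74, 3.0]

Iteration 1:
  c_1 = (1.740000 + 3.000000)/2 = 2.370000
  f(c_1) = f(2.370000) = -0.137110
  f(a) × f(c) ≥ 0, new interval: [2.370000, 3.000000]
Iteration 2:
  c_2 = (2.370000 + 3.000000)/2 = 2.685000
  f(c_2) = f(2.685000) = -0.012319
  f(a) × f(c) ≥ 0, new interval: [2.685000, 3.000000]
Iteration 3:
  c_3 = (2.685000 + 3.000000)/2 = 2.842500
  f(c_3) = f(2.842500) = 0.044684
  f(a) × f(c) < 0, new interval: [2.685000, 2.842500]

After 3 iteration(s), the approximation is c_3 = 2.842500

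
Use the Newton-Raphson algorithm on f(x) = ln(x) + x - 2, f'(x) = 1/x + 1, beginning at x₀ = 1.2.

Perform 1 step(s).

f(x) = ln(x) + x - 2
f'(x) = 1/x + 1
x₀ = 1.2

Newton-Raphson formula: x_{n+1} = x_n - f(x_n)/f'(x_n)

Iteration 1:
  f(1.200000) = -0.617678
  f'(1.200000) = 1.833333
  x_1 = 1.200000 - (-0.617678)/1.833333 = 1.536916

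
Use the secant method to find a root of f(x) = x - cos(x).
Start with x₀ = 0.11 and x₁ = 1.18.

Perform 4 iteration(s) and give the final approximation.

f(x) = x - cos(x)
x₀ = 0.11, x₁ = 1.18

Secant formula: x_{n+1} = x_n - f(x_n)(x_n - x_{n-1})/(f(x_n) - f(x_{n-1}))

Iteration 1:
  f(0.110000) = -0.883956
  f(1.180000) = 0.799075
  x_2 = 1.180000 - 0.799075×(1.180000 - 0.110000)/(0.799075 - (-0.883956))
       = 0.671982
Iteration 2:
  f(1.180000) = 0.799075
  f(0.671982) = -0.110608
  x_3 = 0.671982 - (-0.110608)×(0.671982 - 1.180000)/(-0.110608 - 0.799075)
       = 0.733751
Iteration 3:
  f(0.671982) = -0.110608
  f(0.733751) = -0.008916
  x_4 = 0.733751 - (-0.008916)×(0.733751 - 0.671982)/(-0.008916 - (-0.110608))
       = 0.739167
Iteration 4:
  f(0.733751) = -0.008916
  f(0.739167) = 0.000137
  x_5 = 0.739167 - 0.000137×(0.739167 - 0.733751)/(0.000137 - (-0.008916))
       = 0.739085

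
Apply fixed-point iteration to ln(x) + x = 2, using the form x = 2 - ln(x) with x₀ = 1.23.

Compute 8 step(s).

Equation: ln(x) + x = 2
Fixed-point form: x = 2 - ln(x)
x₀ = 1.23

x_1 = g(1.230000) = 1.792986
x_2 = g(1.792986) = 1.416118
x_3 = g(1.416118) = 1.652081
x_4 = g(1.652081) = 1.497964
x_5 = g(1.497964) = 1.595893
x_6 = g(1.595893) = 1.532567
x_7 = g(1.532567) = 1.573056
x_8 = g(1.573056) = 1.546980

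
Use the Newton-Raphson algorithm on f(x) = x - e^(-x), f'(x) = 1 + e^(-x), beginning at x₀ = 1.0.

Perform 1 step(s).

f(x) = x - e^(-x)
f'(x) = 1 + e^(-x)
x₀ = 1.0

Newton-Raphson formula: x_{n+1} = x_n - f(x_n)/f'(x_n)

Iteration 1:
  f(1.000000) = 0.632121
  f'(1.000000) = 1.367879
  x_1 = 1.000000 - 0.632121/1.367879 = 0.537883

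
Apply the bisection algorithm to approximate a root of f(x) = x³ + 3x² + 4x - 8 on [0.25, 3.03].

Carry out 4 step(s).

f(x) = x³ + 3x² + 4x - 8
Initial interval: [0.25, 3.03]

Iteration 1:
  c_1 = (0.250000 + 3.030000)/2 = 1.640000
  f(c_1) = f(1.640000) = 11.039744
  f(a) × f(c) < 0, new interval: [0.250000, 1.640000]
Iteration 2:
  c_2 = (0.250000 + 1.640000)/2 = 0.945000
  f(c_2) = f(0.945000) = -0.697016
  f(a) × f(c) ≥ 0, new interval: [0.945000, 1.640000]
Iteration 3:
  c_3 = (0.945000 + 1.640000)/2 = 1.292500
  f(c_3) = f(1.292500) = 4.340863
  f(a) × f(c) < 0, new interval: [0.945000, 1.292500]
Iteration 4:
  c_4 = (0.945000 + 1.292500)/2 = 1.118750
  f(c_4) = f(1.118750) = 1.630034
  f(a) × f(c) < 0, new interval: [0.945000, 1.118750]

After 4 iteration(s), the approximation is c_4 = 1.118750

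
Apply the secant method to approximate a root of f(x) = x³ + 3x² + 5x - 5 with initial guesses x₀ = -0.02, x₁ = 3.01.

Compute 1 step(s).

f(x) = x³ + 3x² + 5x - 5
x₀ = -0.02, x₁ = 3.01

Secant formula: x_{n+1} = x_n - f(x_n)(x_n - x_{n-1})/(f(x_n) - f(x_{n-1}))

Iteration 1:
  f(-0.020000) = -5.098808
  f(3.010000) = 64.501201
  x_2 = 3.010000 - 64.501201×(3.010000 - (-0.020000))/(64.501201 - (-5.098808))
       = 0.201974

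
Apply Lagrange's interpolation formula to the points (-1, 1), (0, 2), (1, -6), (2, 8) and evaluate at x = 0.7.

Lagrange interpolation formula:
P(x) = Σ yᵢ × Lᵢ(x)
where Lᵢ(x) = Π_{j≠i} (x - xⱼ)/(xᵢ - xⱼ)

L_0(0.7) = (0.7 - 0)/(-1 - 0) × (0.7 - 1)/(-1 - 1) × (0.7 - 2)/(-1 - 2) = -0.045500
L_1(0.7) = (0.7 - (-1))/(0 - (-1)) × (0.7 - 1)/(0 - 1) × (0.7 - 2)/(0 - 2) = 0.331500
L_2(0.7) = (0.7 - (-1))/(1 - (-1)) × (0.7 - 0)/(1 - 0) × (0.7 - 2)/(1 - 2) = 0.773500
L_3(0.7) = (0.7 - (-1))/(2 - (-1)) × (0.7 - 0)/(2 - 0) × (0.7 - 1)/(2 - 1) = -0.059500

P(0.7) = 1×L_0(0.7) + 2×L_1(0.7) + (-6)×L_2(0.7) + 8×L_3(0.7)
P(0.7) = -4.499500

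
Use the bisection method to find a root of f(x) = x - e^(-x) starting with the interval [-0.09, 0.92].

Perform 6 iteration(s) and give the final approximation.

f(x) = x - e^(-x)
Initial interval: [-0.09, 0.92]

Iteration 1:
  c_1 = (-0.090000 + 0.920000)/2 = 0.415000
  f(c_1) = f(0.415000) = -0.245340
  f(a) × f(c) ≥ 0, new interval: [0.415000, 0.920000]
Iteration 2:
  c_2 = (0.415000 + 0.920000)/2 = 0.667500
  f(c_2) = f(0.667500) = 0.154511
  f(a) × f(c) < 0, new interval: [0.415000, 0.667500]
Iteration 3:
  c_3 = (0.415000 + 0.667500)/2 = 0.541250
  f(c_3) = f(0.541250) = -0.040770
  f(a) × f(c) ≥ 0, new interval: [0.541250, 0.667500]
Iteration 4:
  c_4 = (0.541250 + 0.667500)/2 = 0.604375
  f(c_4) = f(0.604375) = 0.057959
  f(a) × f(c) < 0, new interval: [0.541250, 0.604375]
Iteration 5:
  c_5 = (0.541250 + 0.604375)/2 = 0.572812
  f(c_5) = f(0.572812) = 0.008875
  f(a) × f(c) < 0, new interval: [0.541250, 0.572812]
Iteration 6:
  c_6 = (0.541250 + 0.572812)/2 = 0.557031
  f(c_6) = f(0.557031) = -0.015876
  f(a) × f(c) ≥ 0, new interval: [0.557031, 0.572812]

After 6 iteration(s), the approximation is c_6 = 0.557031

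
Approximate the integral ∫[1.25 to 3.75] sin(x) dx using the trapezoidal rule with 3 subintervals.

f(x) = sin(x)
a = 1.25, b = 3.75, n = 3
h = (b - a)/n = 0.833333

Trapezoidal rule: (h/2)[f(x₀) + 2f(x₁) + 2f(x₂) + ... + f(xₙ)]

x_0 = 1.2500, f(x_0) = 0.948985, coefficient = 1
x_1 = 2.0833, f(x_1) = 0.871503, coefficient = 2
x_2 = 2.9167, f(x_2) = 0.223034, coefficient = 2
x_3 = 3.7500, f(x_3) = -0.571561, coefficient = 1

I ≈ (0.833333/2) × 2.566498 = 1.069374
Exact value: 1.135882
Error: 0.066508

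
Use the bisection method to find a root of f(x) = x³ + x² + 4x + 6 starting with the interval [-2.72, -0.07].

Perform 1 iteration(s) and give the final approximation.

f(x) = x³ + x² + 4x + 6
Initial interval: [-2.72, -0.07]

Iteration 1:
  c_1 = (-2.720000 + (-0.070000))/2 = -1.395000
  f(c_1) = f(-1.395000) = -0.348680
  f(a) × f(c) ≥ 0, new interval: [-1.395000, -0.070000]

After 1 iteration(s), the approximation is c_1 = -1.395000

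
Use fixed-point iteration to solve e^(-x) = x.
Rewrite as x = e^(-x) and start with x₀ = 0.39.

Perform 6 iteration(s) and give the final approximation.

Equation: e^(-x) = x
Fixed-point form: x = e^(-x)
x₀ = 0.39

x_1 = g(0.390000) = 0.677057
x_2 = g(0.677057) = 0.508110
x_3 = g(0.508110) = 0.601631
x_4 = g(0.601631) = 0.547917
x_5 = g(0.547917) = 0.578153
x_6 = g(0.578153) = 0.560934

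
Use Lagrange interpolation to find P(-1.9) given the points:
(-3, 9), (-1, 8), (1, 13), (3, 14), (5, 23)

Lagrange interpolation formula:
P(x) = Σ yᵢ × Lᵢ(x)
where Lᵢ(x) = Π_{j≠i} (x - xⱼ)/(xᵢ - xⱼ)

L_0(-1.9) = (-1.9 - (-1))/(-3 - (-1)) × (-1.9 - 1)/(-3 - 1) × (-1.9 - 3)/(-3 - 3) × (-1.9 - 5)/(-3 - 5) = 0.229802
L_1(-1.9) = (-1.9 - (-3))/(-1 - (-3)) × (-1.9 - 1)/(-1 - 1) × (-1.9 - 3)/(-1 - 3) × (-1.9 - 5)/(-1 - 5) = 1.123478
L_2(-1.9) = (-1.9 - (-3))/(1 - (-3)) × (-1.9 - (-1))/(1 - (-1)) × (-1.9 - 3)/(1 - 3) × (-1.9 - 5)/(1 - 5) = -0.522998
L_3(-1.9) = (-1.9 - (-3))/(3 - (-3)) × (-1.9 - (-1))/(3 - (-1)) × (-1.9 - 1)/(3 - 1) × (-1.9 - 5)/(3 - 5) = 0.206353
L_4(-1.9) = (-1.9 - (-3))/(5 - (-3)) × (-1.9 - (-1))/(5 - (-1)) × (-1.9 - 1)/(5 - 1) × (-1.9 - 3)/(5 - 3) = -0.036635

P(-1.9) = 9×L_0(-1.9) + 8×L_1(-1.9) + 13×L_2(-1.9) + 14×L_3(-1.9) + 23×L_4(-1.9)
P(-1.9) = 6.303402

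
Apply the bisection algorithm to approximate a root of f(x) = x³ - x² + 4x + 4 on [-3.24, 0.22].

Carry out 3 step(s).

f(x) = x³ - x² + 4x + 4
Initial interval: [-3.24, 0.22]

Iteration 1:
  c_1 = (-3.240000 + 0.220000)/2 = -1.510000
  f(c_1) = f(-1.510000) = -7.763051
  f(a) × f(c) ≥ 0, new interval: [-1.510000, 0.220000]
Iteration 2:
  c_2 = (-1.510000 + 0.220000)/2 = -0.645000
  f(c_2) = f(-0.645000) = 0.735639
  f(a) × f(c) < 0, new interval: [-1.510000, -0.645000]
Iteration 3:
  c_3 = (-1.510000 + (-0.645000))/2 = -1.077500
  f(c_3) = f(-1.077500) = -2.721990
  f(a) × f(c) ≥ 0, new interval: [-1.077500, -0.645000]

After 3 iteration(s), the approximation is c_3 = -1.077500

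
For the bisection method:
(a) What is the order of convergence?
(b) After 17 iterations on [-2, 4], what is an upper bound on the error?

(a) Bisection has linear (order 1) convergence; the error is halved each step.

(b) Error bound = (b-a)/2^n = (4 - (-2))/2^{17}
    = 6/2^{17}

(a) 1 (linear); (b) error ≤ 4.58e-05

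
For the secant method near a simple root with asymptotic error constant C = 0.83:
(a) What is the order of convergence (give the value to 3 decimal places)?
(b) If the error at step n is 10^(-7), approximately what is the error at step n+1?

(a) Secant method has superlinear convergence with order φ = (1+√5)/2 ≈ 1.618.
    This means |e_{n+1}| ≈ C|e_n|^1.618.

(b) With |e_n| = 10^(-7) and C = 0.83:
    |e_{n+1}| ≈ 0.83 × (10^(-7))^1.618 = 0.83 × 10^(-11.33)

(a) ≈ 1.618 (golden ratio); (b) |e_{n+1}| ≈ 3.916e-12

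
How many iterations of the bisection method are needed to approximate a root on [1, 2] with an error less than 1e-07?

We need (b-a)/2^n ≤ 1e-07
(2 - 1)/2^n ≤ 1e-07
1/2^n ≤ 1e-07
2^n ≥ 10000000
n ≥ log₂(10000000) = 23.25
n ≥ 24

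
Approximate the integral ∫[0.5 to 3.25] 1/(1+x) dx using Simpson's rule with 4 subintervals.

f(x) = 1/(1+x)
a = 0.5, b = 3.25, n = 4
h = (b - a)/n = 0.687500

Simpson's rule: (h/3)[f(x₀) + 4f(x₁) + 2f(x₂) + ... + f(xₙ)]

x_0 = 0.5000, f(x_0) = 0.666667, coefficient = 1
x_1 = 1.1875, f(x_1) = 0.457143, coefficient = 4
x_2 = 1.8750, f(x_2) = 0.347826, coefficient = 2
x_3 = 2.5625, f(x_3) = 0.280702, coefficient = 4
x_4 = 3.2500, f(x_4) = 0.235294, coefficient = 1

I ≈ (0.687500/3) × 4.548991 = 1.042477
Exact value: 1.041454
Error: 0.001023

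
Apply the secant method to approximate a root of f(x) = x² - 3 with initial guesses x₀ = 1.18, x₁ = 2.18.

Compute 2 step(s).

f(x) = x² - 3
x₀ = 1.18, x₁ = 2.18

Secant formula: x_{n+1} = x_n - f(x_n)(x_n - x_{n-1})/(f(x_n) - f(x_{n-1}))

Iteration 1:
  f(1.180000) = -1.607600
  f(2.180000) = 1.752400
  x_2 = 2.180000 - 1.752400×(2.180000 - 1.180000)/(1.752400 - (-1.607600))
       = 1.658452
Iteration 2:
  f(2.180000) = 1.752400
  f(1.658452) = -0.249536
  x_3 = 1.658452 - (-0.249536)×(1.658452 - 2.180000)/(-0.249536 - 1.752400)
       = 1.723462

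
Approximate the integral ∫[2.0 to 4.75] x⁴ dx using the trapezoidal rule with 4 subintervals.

f(x) = x⁴
a = 2.0, b = 4.75, n = 4
h = (b - a)/n = 0.687500

Trapezoidal rule: (h/2)[f(x₀) + 2f(x₁) + 2f(x₂) + ... + f(xₙ)]

x_0 = 2.0000, f(x_0) = 16.000000, coefficient = 1
x_1 = 2.6875, f(x_1) = 52.166763, coefficient = 2
x_2 = 3.3750, f(x_2) = 129.746338, coefficient = 2
x_3 = 4.0625, f(x_3) = 272.378922, coefficient = 2
x_4 = 4.7500, f(x_4) = 509.066406, coefficient = 1

I ≈ (0.687500/2) × 1433.650452 = 492.817343
Exact value: 477.213086
Error: 15.604257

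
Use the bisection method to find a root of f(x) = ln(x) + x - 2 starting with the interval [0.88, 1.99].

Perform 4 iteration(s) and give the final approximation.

f(x) = ln(x) + x - 2
Initial interval: [0.88, 1.99]

Iteration 1:
  c_1 = (0.880000 + 1.990000)/2 = 1.435000
  f(c_1) = f(1.435000) = -0.203835
  f(a) × f(c) ≥ 0, new interval: [1.435000, 1.990000]
Iteration 2:
  c_2 = (1.435000 + 1.990000)/2 = 1.712500
  f(c_2) = f(1.712500) = 0.250454
  f(a) × f(c) < 0, new interval: [1.435000, 1.712500]
Iteration 3:
  c_3 = (1.435000 + 1.712500)/2 = 1.573750
  f(c_3) = f(1.573750) = 0.027211
  f(a) × f(c) < 0, new interval: [1.435000, 1.573750]
Iteration 4:
  c_4 = (1.435000 + 1.573750)/2 = 1.504375
  f(c_4) = f(1.504375) = -0.087247
  f(a) × f(c) ≥ 0, new interval: [1.504375, 1.573750]

After 4 iteration(s), the approximation is c_4 = 1.504375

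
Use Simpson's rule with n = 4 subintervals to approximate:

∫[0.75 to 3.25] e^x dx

f(x) = e^x
a = 0.75, b = 3.25, n = 4
h = (b - a)/n = 0.625000

Simpson's rule: (h/3)[f(x₀) + 4f(x₁) + 2f(x₂) + ... + f(xₙ)]

x_0 = 0.7500, f(x_0) = 2.117000, coefficient = 1
x_1 = 1.3750, f(x_1) = 3.955077, coefficient = 4
x_2 = 2.0000, f(x_2) = 7.389056, coefficient = 2
x_3 = 2.6250, f(x_3) = 13.804574, coefficient = 4
x_4 = 3.2500, f(x_4) = 25.790340, coefficient = 1

I ≈ (0.625000/3) × 113.724056 = 23.692512
Exact value: 23.673340
Error: 0.019172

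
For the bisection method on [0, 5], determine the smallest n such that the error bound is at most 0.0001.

We need (b-a)/2^n ≤ 0.0001
(5 - 0)/2^n ≤ 0.0001
5/2^n ≤ 0.0001
2^n ≥ 50000
n ≥ log₂(50000) = 15.61
n ≥ 16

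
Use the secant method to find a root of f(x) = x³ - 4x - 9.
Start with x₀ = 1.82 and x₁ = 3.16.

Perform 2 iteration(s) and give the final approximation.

f(x) = x³ - 4x - 9
x₀ = 1.82, x₁ = 3.16

Secant formula: x_{n+1} = x_n - f(x_n)(x_n - x_{n-1})/(f(x_n) - f(x_{n-1}))

Iteration 1:
  f(1.820000) = -10.251432
  f(3.160000) = 9.914496
  x_2 = 3.160000 - 9.914496×(3.160000 - 1.820000)/(9.914496 - (-10.251432))
       = 2.501194
Iteration 2:
  f(3.160000) = 9.914496
  f(2.501194) = -3.357371
  x_3 = 2.501194 - (-3.357371)×(2.501194 - 3.160000)/(-3.357371 - 9.914496)
       = 2.667852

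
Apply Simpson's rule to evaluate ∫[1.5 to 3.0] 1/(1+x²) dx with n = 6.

f(x) = 1/(1+x²)
a = 1.5, b = 3.0, n = 6
h = (b - a)/n = 0.250000

Simpson's rule: (h/3)[f(x₀) + 4f(x₁) + 2f(x₂) + ... + f(xₙ)]

x_0 = 1.5000, f(x_0) = 0.307692, coefficient = 1
x_1 = 1.7500, f(x_1) = 0.246154, coefficient = 4
x_2 = 2.0000, f(x_2) = 0.200000, coefficient = 2
x_3 = 2.2500, f(x_3) = 0.164948, coefficient = 4
x_4 = 2.5000, f(x_4) = 0.137931, coefficient = 2
x_5 = 2.7500, f(x_5) = 0.116788, coefficient = 4
x_6 = 3.0000, f(x_6) = 0.100000, coefficient = 1

I ≈ (0.250000/3) × 3.195117 = 0.266260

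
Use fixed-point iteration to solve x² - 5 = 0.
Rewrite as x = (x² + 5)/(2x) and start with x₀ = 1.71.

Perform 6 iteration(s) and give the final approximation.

Equation: x² - 5 = 0
Fixed-point form: x = (x² + 5)/(2x)
x₀ = 1.71

x_1 = g(1.710000) = 2.316988
x_2 = g(2.316988) = 2.237481
x_3 = g(2.237481) = 2.236068
x_4 = g(2.236068) = 2.236068
x_5 = g(2.236068) = 2.236068
x_6 = g(2.236068) = 2.236068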